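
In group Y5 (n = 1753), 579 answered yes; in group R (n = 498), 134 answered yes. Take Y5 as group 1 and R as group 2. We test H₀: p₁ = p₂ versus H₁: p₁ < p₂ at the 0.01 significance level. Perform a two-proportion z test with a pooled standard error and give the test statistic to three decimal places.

z = 2.591

p̂₁ = 579/1753 = 0.33029, p̂₂ = 134/498 = 0.26908.
Pooled p̂ = (579+134)/(1753+498) = 713/2251 = 0.31675.
SE = √(0.216419 × 0.00257848) = 0.02362.
z = (0.33029 − 0.26908)/0.02362 = 0.06121/0.02362 = 2.591.
p-value = P(Z < 2.591) ≈ 0.9952, so at α = 0.01 we fail to reject H₀.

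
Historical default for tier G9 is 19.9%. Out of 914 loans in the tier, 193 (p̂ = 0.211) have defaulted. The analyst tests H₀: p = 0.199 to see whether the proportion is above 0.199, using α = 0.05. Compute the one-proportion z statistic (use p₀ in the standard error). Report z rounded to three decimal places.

z = 0.921

p̂ = 193/914 = 0.21116.
Under H₀, SE = √(0.199·0.801/914) = √(0.000174397) = 0.01321.
z = (0.21116 − 0.199)/0.01321 = 0.01216/0.01321 = 0.921.
p-value = P(Z > 0.921) ≈ 0.1786; since p > α = 0.05, fail to reject H₀.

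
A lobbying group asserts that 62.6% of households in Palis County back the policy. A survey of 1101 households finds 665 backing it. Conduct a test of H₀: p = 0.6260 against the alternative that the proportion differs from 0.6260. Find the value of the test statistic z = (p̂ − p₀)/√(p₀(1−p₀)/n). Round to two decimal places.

p̂ = 665/1101 ≈ 0.6040.
Standard error under H₀: √(0.626×0.374/1101) = 0.0146.
z = (0.6040 − 0.626)/0.0146 = -0.0220/0.0146 = -1.51.

z = -1.51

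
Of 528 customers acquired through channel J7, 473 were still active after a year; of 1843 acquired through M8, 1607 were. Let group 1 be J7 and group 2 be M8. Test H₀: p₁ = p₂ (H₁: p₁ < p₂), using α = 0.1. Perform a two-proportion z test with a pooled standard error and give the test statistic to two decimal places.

p̂₁ = 473/528 = 0.89583, p̂₂ = 1607/1843 = 0.87195.
Pooled p̂ = (473+1607)/(528+1843) = 2080/2371 = 0.87727.
SE = √(0.10767 × 0.00243653) = 0.01620.
z = (0.89583 − 0.87195)/0.01620 = 0.02388/0.01620 = 1.47.
p-value = P(Z < 1.475) ≈ 0.9299; since p > α = 0.1, fail to reject H₀.

z = 1.47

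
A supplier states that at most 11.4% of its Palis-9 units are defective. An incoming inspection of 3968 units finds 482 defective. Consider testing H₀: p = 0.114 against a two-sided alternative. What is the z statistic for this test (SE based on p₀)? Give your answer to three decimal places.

p̂ = 482/3968 = 0.121472.
Standard error under H₀: √(0.114×0.886/3968) = 0.005045.
z = (0.121472 − 0.114)/0.005045 = 0.007472/0.005045 = 1.481.
p-value = 2·P(Z > 1.481) ≈ 0.1386.

z = 1.481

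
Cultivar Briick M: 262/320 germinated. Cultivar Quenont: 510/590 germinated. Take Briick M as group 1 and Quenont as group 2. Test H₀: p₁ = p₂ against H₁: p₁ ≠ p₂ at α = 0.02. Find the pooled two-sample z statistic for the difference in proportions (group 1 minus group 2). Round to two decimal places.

z = -1.83

p̂₁ = 262/320 ≈ 0.81875, p̂₂ = 510/590 ≈ 0.86441.
Pooled p̂ = (262+510)/(320+590) = 772/910 = 0.84835.
SE = √(0.128651 × 0.00481992) = 0.02490.
z = (0.81875 − 0.86441)/0.02490 = -0.04566/0.02490 = -1.83.
Two-sided p-value ≈ 2·Φ(−1.833) = 0.0667. With α = 0.02, fail to reject H₀.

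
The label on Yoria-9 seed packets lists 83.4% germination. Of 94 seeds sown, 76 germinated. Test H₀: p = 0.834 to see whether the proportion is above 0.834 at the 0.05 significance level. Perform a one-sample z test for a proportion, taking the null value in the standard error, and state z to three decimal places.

p̂ = 76/94 = 0.80851.
Standard error under H₀: √(0.834×0.166/94) = 0.03838.
z = (0.80851 − 0.834)/0.03838 = -0.02549/0.03838 = -0.664.
p-value = P(Z > -0.664) ≈ 0.7467; since p > α = 0.05, fail to reject H₀.

z = -0.664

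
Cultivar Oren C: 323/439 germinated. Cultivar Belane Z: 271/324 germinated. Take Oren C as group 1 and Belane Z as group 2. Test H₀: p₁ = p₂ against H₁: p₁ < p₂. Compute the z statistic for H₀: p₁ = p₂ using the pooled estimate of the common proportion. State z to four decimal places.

z = -3.3096

p̂₁ = 323/439 ≈ 0.735763, p̂₂ = 271/324 ≈ 0.836420.
Pooled p̂ = (323+271)/(439+324) = 594/763 = 0.778506.
SE = √(0.172434 × 0.00536432) = 0.030414.
z = (0.735763 − 0.836420)/0.030414 = -0.100657/0.030414 = -3.3096.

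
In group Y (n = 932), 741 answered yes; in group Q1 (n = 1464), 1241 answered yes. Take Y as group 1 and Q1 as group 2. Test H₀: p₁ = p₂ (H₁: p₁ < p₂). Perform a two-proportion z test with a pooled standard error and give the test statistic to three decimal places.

z = -3.321

p̂₁ = 741/932 = 0.795064, p̂₂ = 1241/1464 = 0.847678.
Pooled p̂ = (741+1241)/(932+1464) = 1982/2396 = 0.827212.
SE = √(0.142932 × 0.00175602) = 0.015843.
z = (0.795064 − 0.847678)/0.015843 = -0.052614/0.015843 = -3.321.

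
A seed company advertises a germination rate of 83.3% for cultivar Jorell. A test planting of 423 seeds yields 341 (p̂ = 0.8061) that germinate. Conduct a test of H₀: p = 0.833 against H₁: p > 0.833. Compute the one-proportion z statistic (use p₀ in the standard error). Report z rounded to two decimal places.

p̂ = 341/423 ≈ 0.80615.
Under H₀, SE = √(0.833·0.167/423) = √(0.000328868) = 0.01813.
z = (0.80615 − 0.833)/0.01813 = -0.02685/0.01813 = -1.48.

z = -1.48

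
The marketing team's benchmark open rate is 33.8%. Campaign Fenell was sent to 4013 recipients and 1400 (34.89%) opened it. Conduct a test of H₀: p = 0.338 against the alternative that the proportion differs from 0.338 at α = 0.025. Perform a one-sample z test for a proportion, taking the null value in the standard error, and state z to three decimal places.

p̂ = 1400/4013 = 0.34887.
Under H₀, SE = √(0.338·0.662/4013) = √(5.57578e-05) = 0.00747.
z = (0.34887 − 0.338)/0.00747 = 0.01087/0.00747 = 1.455.
Two-sided p-value ≈ 2·Φ(−1.455) = 0.1456. With α = 0.025, fail to reject H₀.

z = 1.455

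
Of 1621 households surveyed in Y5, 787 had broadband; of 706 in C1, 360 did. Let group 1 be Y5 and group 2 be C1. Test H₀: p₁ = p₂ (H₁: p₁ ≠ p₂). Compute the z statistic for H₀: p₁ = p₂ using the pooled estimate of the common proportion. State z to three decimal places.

p̂₁ = 787/1621 = 0.48550, p̂₂ = 360/706 = 0.50992.
Pooled p̂ = (787+360)/(1621+706) = 1147/2327 = 0.49291.
SE = √(p̂(1−p̂)(1/n₁+1/n₂)) = √(0.49291·0.50709·0.00203333) = √(0.000508231) = 0.02254.
z = (0.48550 − 0.50992)/0.02254 = -0.02442/0.02254 = -1.083.
p-value = 2·P(Z > 1.083) ≈ 0.2789.

z = -1.083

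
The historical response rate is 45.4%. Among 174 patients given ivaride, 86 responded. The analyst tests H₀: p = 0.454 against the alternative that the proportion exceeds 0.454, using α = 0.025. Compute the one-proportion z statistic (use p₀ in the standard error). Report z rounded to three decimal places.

z = 1.066

p̂ = 86/174 = 0.494253.
Under H₀, SE = √(0.454·0.546/174) = √(0.00142462) = 0.037744.
z = (0.494253 − 0.454)/0.037744 = 0.040253/0.037744 = 1.066.
p-value = P(Z > 1.066) ≈ 0.1431, so at α = 0.025 we fail to reject H₀.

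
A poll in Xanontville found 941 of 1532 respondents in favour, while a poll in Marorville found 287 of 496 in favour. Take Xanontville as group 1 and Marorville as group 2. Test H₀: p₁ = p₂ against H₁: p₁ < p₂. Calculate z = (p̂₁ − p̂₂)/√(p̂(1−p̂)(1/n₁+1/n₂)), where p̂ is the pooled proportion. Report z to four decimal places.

z = 1.4100

p̂₁ = 941/1532 = 0.614230, p̂₂ = 287/496 = 0.578629.
Pooled p̂ = (941+287)/(1532+496) = 1228/2028 = 0.605523.
SE = √(p̂(1−p̂)(1/n₁+1/n₂)) = √(0.605523·0.394477·0.00266887) = √(0.0006375) = 0.025249.
z = (0.614230 − 0.578629)/0.025249 = 0.035601/0.025249 = 1.4100.
p-value = P(Z < 1.410) ≈ 0.9207.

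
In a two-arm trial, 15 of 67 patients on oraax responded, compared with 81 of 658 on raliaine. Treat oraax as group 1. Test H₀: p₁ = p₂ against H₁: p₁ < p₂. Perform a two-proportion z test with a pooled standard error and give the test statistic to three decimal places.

z = 2.319

p̂₁ = 15/67 ≈ 0.223881, p̂₂ = 81/658 ≈ 0.123100.
Pooled p̂ = (15+81)/(67+658) = 96/725 = 0.132414.
SE = √(p̂(1−p̂)(1/n₁+1/n₂)) = √(0.132414·0.867586·0.0164451) = √(0.00188922) = 0.043465.
z = (0.223881 − 0.123100)/0.043465 = 0.100781/0.043465 = 2.319.
p-value = P(Z < 2.319) ≈ 0.9898.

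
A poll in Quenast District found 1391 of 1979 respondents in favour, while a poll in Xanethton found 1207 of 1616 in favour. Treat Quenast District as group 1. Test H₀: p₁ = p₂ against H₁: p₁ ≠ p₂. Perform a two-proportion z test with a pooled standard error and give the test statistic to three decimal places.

p̂₁ = 1391/1979 ≈ 0.70288, p̂₂ = 1207/1616 ≈ 0.74691.
Pooled p̂ = (1391+1207)/(1979+1616) = 2598/3595 = 0.72267.
SE = √(0.200418 × 0.00112412) = 0.01501.
z = (0.70288 − 0.74691)/0.01501 = -0.04403/0.01501 = -2.933.

z = -2.933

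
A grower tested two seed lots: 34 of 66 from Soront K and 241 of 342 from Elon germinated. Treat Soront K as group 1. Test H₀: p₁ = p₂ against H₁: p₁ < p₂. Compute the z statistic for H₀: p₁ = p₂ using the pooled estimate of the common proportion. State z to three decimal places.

p̂₁ = 34/66 = 0.51515, p̂₂ = 241/342 = 0.70468.
Pooled p̂ = (34+241)/(66+342) = 275/408 = 0.67402.
SE = √(0.219717 × 0.0180755) = 0.06302.
z = (0.51515 − 0.70468)/0.06302 = -0.18953/0.06302 = -3.007.
p-value = P(Z < -3.007) ≈ 0.0013.

z = -3.007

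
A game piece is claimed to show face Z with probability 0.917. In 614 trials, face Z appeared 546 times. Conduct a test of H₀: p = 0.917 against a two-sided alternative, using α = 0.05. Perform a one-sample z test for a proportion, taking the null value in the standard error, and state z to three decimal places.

p̂ = 546/614 = 0.889251.
Under H₀, SE = √(0.917·0.083/614) = √(0.000123959) = 0.011134.
z = (0.889251 − 0.917)/0.011134 = -0.027749/0.011134 = -2.492.
Two-sided p-value ≈ 2·Φ(−2.492) = 0.0127; since p < α = 0.05, reject H₀.

z = -2.492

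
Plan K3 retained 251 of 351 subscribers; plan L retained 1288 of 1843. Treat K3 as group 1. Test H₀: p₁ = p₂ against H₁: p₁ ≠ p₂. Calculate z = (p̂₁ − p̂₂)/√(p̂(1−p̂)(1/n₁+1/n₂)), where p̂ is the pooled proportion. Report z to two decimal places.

z = 0.61

p̂₁ = 251/351 ≈ 0.7151, p̂₂ = 1288/1843 ≈ 0.6989.
Pooled p̂ = (251+1288)/(351+1843) = 1539/2194 = 0.7015.
SE = √(p̂(1−p̂)(1/n₁+1/n₂)) = √(0.7015·0.2985·0.0033916) = √(0.000710249) = 0.0267.
z = (0.7151 − 0.6989)/0.0267 = 0.0162/0.0267 = 0.61.
Two-sided p-value ≈ 2·Φ(−0.609) = 0.5423.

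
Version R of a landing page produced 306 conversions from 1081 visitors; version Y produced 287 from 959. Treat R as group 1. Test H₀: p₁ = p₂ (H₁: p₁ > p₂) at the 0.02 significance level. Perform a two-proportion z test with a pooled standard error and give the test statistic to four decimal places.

p̂₁ = 306/1081 ≈ 0.283071, p̂₂ = 287/959 ≈ 0.299270.
Pooled p̂ = (306+287)/(1081+959) = 593/2040 = 0.290686.
SE = √(0.206188 × 0.00196782) = 0.020143.
z = (0.283071 − 0.299270)/0.020143 = -0.016199/0.020143 = -0.8042.
p-value = P(Z > -0.804) ≈ 0.7894, so at α = 0.02 we fail to reject H₀.

z = -0.8042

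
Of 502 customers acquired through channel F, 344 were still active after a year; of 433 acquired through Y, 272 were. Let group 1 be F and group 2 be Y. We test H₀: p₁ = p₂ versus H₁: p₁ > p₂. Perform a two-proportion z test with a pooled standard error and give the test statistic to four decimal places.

p̂₁ = 344/502 = 0.685259, p̂₂ = 272/433 = 0.628176.
Pooled p̂ = (344+272)/(502+433) = 616/935 = 0.658824.
SE = √(0.224775 × 0.0043015) = 0.031095.
z = (0.685259 − 0.628176)/0.031095 = 0.057083/0.031095 = 1.8358.
p-value = P(Z > 1.836) ≈ 0.0332.

z = 1.8358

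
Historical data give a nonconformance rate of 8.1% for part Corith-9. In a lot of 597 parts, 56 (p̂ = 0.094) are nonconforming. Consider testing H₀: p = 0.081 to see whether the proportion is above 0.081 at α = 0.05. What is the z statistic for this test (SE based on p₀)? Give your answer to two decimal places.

z = 1.15

p̂ = 56/597 = 0.09380.
SE = √(p₀(1−p₀)/n) = √(0.074439/597) = 0.01117.
z = (0.09380 − 0.081)/0.01117 = 0.01280/0.01117 = 1.15.
p-value = P(Z > 1.147) ≈ 0.1258. With α = 0.05, fail to reject H₀.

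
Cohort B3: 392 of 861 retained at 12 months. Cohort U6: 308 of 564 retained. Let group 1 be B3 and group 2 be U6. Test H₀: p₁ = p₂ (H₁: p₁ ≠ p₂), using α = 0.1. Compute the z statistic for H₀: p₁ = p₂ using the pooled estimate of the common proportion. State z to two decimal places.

z = -3.35

p̂₁ = 392/861 = 0.4553, p̂₂ = 308/564 = 0.5461.
Pooled p̂ = (392+308)/(861+564) = 700/1425 = 0.4912.
SE = √(0.249923 × 0.00293449) = 0.0271.
z = (0.4553 − 0.5461)/0.0271 = -0.0908/0.0271 = -3.35.
Two-sided p-value ≈ 2·Φ(−3.353) = 0.0008. With α = 0.1, reject H₀.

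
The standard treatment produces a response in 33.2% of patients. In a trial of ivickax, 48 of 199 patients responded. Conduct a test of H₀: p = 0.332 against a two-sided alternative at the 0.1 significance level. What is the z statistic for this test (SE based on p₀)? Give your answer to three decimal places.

p̂ = 48/199 = 0.24121.
SE = √(p₀(1−p₀)/n) = √(0.22178/199) = 0.03338.
z = (0.24121 − 0.332)/0.03338 = -0.09079/0.03338 = -2.720.
p-value = 2·P(Z > 2.720) ≈ 0.0065; since p < α = 0.1, reject H₀.

z = -2.720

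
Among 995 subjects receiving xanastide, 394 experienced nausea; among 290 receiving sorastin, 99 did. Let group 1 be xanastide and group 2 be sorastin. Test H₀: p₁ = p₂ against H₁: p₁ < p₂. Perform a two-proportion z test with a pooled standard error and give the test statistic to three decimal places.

p̂₁ = 394/995 = 0.39598, p̂₂ = 99/290 = 0.34138.
Pooled p̂ = (394+99)/(995+290) = 493/1285 = 0.38366.
SE = √(p̂(1−p̂)(1/n₁+1/n₂)) = √(0.38366·0.61634·0.0044533) = √(0.00105305) = 0.03245.
z = (0.39598 − 0.34138)/0.03245 = 0.05460/0.03245 = 1.683.

z = 1.683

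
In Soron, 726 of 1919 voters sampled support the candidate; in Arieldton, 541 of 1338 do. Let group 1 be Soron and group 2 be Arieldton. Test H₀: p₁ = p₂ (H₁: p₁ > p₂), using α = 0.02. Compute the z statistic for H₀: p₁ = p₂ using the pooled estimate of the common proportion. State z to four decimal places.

z = -1.4981

p̂₁ = 726/1919 ≈ 0.378322, p̂₂ = 541/1338 ≈ 0.404335.
Pooled p̂ = (726+541)/(1919+1338) = 1267/3257 = 0.389008.
SE = √(0.237681 × 0.00126849) = 0.017364.
z = (0.378322 − 0.404335)/0.017364 = -0.026013/0.017364 = -1.4981.
p-value = P(Z > -1.498) ≈ 0.9329. With α = 0.02, fail to reject H₀.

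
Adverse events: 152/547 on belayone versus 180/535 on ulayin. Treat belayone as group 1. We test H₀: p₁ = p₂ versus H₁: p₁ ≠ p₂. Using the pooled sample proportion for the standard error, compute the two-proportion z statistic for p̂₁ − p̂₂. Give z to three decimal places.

p̂₁ = 152/547 = 0.27788, p̂₂ = 180/535 = 0.33645.
Pooled p̂ = (152+180)/(547+535) = 332/1082 = 0.30684.
SE = √(p̂(1−p̂)(1/n₁+1/n₂)) = √(0.30684·0.69316·0.00369731) = √(0.000786377) = 0.02804.
z = (0.27788 − 0.33645)/0.02804 = -0.05857/0.02804 = -2.089.
p-value = 2·P(Z > 2.089) ≈ 0.0367.

z = -2.089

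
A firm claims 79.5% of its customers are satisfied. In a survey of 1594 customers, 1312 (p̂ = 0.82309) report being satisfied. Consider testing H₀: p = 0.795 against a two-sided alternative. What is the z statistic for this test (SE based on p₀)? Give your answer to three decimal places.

p̂ = 1312/1594 ≈ 0.82309.
Under H₀, SE = √(0.795·0.205/1594) = √(0.000102243) = 0.01011.
z = (0.82309 − 0.795)/0.01011 = 0.02809/0.01011 = 2.778.

z = 2.778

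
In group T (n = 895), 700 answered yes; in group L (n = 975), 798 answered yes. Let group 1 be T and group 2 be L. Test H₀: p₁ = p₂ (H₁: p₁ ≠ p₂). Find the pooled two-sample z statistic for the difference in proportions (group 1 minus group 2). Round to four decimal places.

p̂₁ = 700/895 ≈ 0.782123, p̂₂ = 798/975 ≈ 0.818462.
Pooled p̂ = (700+798)/(895+975) = 1498/1870 = 0.801070.
SE = √(0.159357 × 0.00214296) = 0.018480.
z = (0.782123 − 0.818462)/0.018480 = -0.036339/0.018480 = -1.9664.
Two-sided p-value ≈ 2·Φ(−1.966) = 0.0493.

z = -1.9664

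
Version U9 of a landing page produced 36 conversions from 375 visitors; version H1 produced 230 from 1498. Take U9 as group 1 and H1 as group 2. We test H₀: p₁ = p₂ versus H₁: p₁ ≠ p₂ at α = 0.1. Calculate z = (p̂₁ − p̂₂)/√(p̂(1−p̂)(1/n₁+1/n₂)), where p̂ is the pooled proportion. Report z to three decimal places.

p̂₁ = 36/375 = 0.096000, p̂₂ = 230/1498 = 0.153538.
Pooled p̂ = (36+230)/(375+1498) = 266/1873 = 0.142018.
SE = √(0.121849 × 0.00333422) = 0.020156.
z = (0.096000 − 0.153538)/0.020156 = -0.057538/0.020156 = -2.855.
p-value = 2·P(Z > 2.855) ≈ 0.0043, so at α = 0.1 we reject H₀.

z = -2.855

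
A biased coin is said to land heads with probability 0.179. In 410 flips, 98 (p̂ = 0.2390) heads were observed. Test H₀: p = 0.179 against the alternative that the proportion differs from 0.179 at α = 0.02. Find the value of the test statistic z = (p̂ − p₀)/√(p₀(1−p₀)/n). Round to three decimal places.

z = 3.170

p̂ = 98/410 ≈ 0.2390244.
SE = √(p₀(1−p₀)/n) = √(0.14696/410) = 0.0189324.
z = (0.2390244 − 0.179)/0.0189324 = 0.0600244/0.0189324 = 3.170.
Two-sided p-value ≈ 2·Φ(−3.170) = 0.0015; since p < α = 0.02, reject H₀.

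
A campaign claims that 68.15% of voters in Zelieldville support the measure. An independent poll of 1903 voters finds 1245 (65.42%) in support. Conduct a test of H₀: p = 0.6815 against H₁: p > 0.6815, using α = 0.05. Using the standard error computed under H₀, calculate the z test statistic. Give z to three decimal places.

p̂ = 1245/1903 ≈ 0.65423.
Under H₀, SE = √(0.6815·0.3185/1903) = √(0.000114061) = 0.01068.
z = (0.65423 − 0.6815)/0.01068 = -0.02727/0.01068 = -2.553.
p-value = P(Z > -2.553) ≈ 0.9947. With α = 0.05, fail to reject H₀.

z = -2.553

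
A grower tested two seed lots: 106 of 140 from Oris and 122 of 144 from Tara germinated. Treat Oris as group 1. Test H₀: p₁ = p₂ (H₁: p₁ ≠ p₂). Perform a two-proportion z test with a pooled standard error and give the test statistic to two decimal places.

z = -1.91

p̂₁ = 106/140 = 0.7571, p̂₂ = 122/144 = 0.8472.
Pooled p̂ = (106+122)/(140+144) = 228/284 = 0.8028.
SE = √(p̂(1−p̂)(1/n₁+1/n₂)) = √(0.8028·0.1972·0.0140873) = √(0.00223005) = 0.0472.
z = (0.7571 − 0.8472)/0.0472 = -0.0901/0.0472 = -1.91.
Two-sided p-value ≈ 2·Φ(−1.908) = 0.0565.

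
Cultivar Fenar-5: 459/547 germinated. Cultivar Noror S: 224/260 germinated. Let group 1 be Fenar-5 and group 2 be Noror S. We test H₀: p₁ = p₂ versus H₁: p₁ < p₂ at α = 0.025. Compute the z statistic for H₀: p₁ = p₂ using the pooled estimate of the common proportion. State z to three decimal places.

z = -0.825

p̂₁ = 459/547 = 0.83912, p̂₂ = 224/260 = 0.86154.
Pooled p̂ = (459+224)/(547+260) = 683/807 = 0.84634.
SE = √(0.130045 × 0.00567431) = 0.02716.
z = (0.83912 − 0.86154)/0.02716 = -0.02242/0.02716 = -0.825.
p-value = P(Z < -0.825) ≈ 0.2046. With α = 0.025, fail to reject H₀.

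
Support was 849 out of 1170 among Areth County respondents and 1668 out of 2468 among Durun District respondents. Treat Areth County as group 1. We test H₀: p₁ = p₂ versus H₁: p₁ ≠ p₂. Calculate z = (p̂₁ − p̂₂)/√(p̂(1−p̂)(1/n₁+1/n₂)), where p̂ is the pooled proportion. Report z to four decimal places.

z = 3.0381

p̂₁ = 849/1170 ≈ 0.7256410, p̂₂ = 1668/2468 ≈ 0.6758509.
Pooled p̂ = (849+1668)/(1170+2468) = 2517/3638 = 0.6918637.
SE = √(0.213188 × 0.00125989) = 0.0163888.
z = (0.7256410 − 0.6758509)/0.0163888 = 0.0497901/0.0163888 = 3.0381.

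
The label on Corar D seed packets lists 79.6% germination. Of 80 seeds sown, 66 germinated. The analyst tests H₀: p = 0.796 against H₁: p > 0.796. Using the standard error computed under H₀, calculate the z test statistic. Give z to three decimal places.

z = 0.644

p̂ = 66/80 = 0.82500.
Standard error under H₀: √(0.796×0.204/80) = 0.04505.
z = (0.82500 − 0.796)/0.04505 = 0.02900/0.04505 = 0.644.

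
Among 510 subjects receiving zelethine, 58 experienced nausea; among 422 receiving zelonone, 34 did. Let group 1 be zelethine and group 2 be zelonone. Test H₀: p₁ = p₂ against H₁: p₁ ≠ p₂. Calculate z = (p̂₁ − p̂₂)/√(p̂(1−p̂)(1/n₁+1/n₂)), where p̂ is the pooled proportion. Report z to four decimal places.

z = 1.6892

p̂₁ = 58/510 ≈ 0.113725, p̂₂ = 34/422 ≈ 0.080569.
Pooled p̂ = (58+34)/(510+422) = 92/932 = 0.098712.
SE = √(0.0889683 × 0.00433045) = 0.019628.
z = (0.113725 − 0.080569)/0.019628 = 0.033156/0.019628 = 1.6892.
p-value = 2·P(Z > 1.689) ≈ 0.0912.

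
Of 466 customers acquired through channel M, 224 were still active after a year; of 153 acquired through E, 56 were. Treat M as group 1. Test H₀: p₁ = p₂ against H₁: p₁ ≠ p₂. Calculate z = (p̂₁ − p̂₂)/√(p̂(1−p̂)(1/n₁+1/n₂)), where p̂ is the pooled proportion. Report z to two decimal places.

p̂₁ = 224/466 = 0.4807, p̂₂ = 56/153 = 0.3660.
Pooled p̂ = (224+56)/(466+153) = 280/619 = 0.4523.
SE = √(0.247729 × 0.00868187) = 0.0464.
z = (0.4807 − 0.3660)/0.0464 = 0.1147/0.0464 = 2.47.
p-value = 2·P(Z > 2.473) ≈ 0.0134.

z = 2.47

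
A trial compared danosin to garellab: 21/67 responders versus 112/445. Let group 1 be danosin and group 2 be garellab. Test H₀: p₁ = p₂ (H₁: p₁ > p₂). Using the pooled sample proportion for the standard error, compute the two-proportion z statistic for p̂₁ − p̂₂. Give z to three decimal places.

p̂₁ = 21/67 ≈ 0.313433, p̂₂ = 112/445 ≈ 0.251685.
Pooled p̂ = (21+112)/(67+445) = 133/512 = 0.259766.
SE = √(0.192287 × 0.0171726) = 0.057464.
z = (0.313433 − 0.251685)/0.057464 = 0.061748/0.057464 = 1.075.

z = 1.075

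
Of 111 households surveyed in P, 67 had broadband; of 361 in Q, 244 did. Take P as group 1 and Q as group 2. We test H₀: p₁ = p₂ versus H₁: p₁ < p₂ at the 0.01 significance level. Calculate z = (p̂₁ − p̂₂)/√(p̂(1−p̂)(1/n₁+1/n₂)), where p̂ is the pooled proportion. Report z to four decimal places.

p̂₁ = 67/111 = 0.603604, p̂₂ = 244/361 = 0.675900.
Pooled p̂ = (67+244)/(111+361) = 311/472 = 0.658898.
SE = √(0.224751 × 0.0117791) = 0.051453.
z = (0.603604 − 0.675900)/0.051453 = -0.072296/0.051453 = -1.4051.
p-value = P(Z < -1.405) ≈ 0.0800, so at α = 0.01 we fail to reject H₀.

z = -1.4051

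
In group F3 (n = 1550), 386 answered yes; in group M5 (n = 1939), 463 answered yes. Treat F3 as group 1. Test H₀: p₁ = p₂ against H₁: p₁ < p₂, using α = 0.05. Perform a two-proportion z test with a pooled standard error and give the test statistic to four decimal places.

z = 0.7010

p̂₁ = 386/1550 ≈ 0.249032, p̂₂ = 463/1939 ≈ 0.238783.
Pooled p̂ = (386+463)/(1550+1939) = 849/3489 = 0.243336.
SE = √(0.184124 × 0.00116089) = 0.014620.
z = (0.249032 − 0.238783)/0.014620 = 0.010249/0.014620 = 0.7010.
p-value = P(Z < 0.701) ≈ 0.7584, so at α = 0.05 we fail to reject H₀.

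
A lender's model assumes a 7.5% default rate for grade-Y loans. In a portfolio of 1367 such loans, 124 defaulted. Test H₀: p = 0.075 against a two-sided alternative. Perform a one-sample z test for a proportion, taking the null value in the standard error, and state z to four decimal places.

p̂ = 124/1367 = 0.090710.
SE = √(p₀(1−p₀)/n) = √(0.069375/1367) = 0.007124.
z = (0.090710 − 0.075)/0.007124 = 0.015710/0.007124 = 2.2052.

z = 2.2052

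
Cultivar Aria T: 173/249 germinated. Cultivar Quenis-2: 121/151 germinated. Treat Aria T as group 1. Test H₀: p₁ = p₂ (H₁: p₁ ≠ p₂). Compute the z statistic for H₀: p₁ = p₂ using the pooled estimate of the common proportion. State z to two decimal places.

p̂₁ = 173/249 = 0.6948, p̂₂ = 121/151 = 0.8013.
Pooled p̂ = (173+121)/(249+151) = 294/400 = 0.7350.
SE = √(p̂(1−p̂)(1/n₁+1/n₂)) = √(0.7350·0.2650·0.0106386) = √(0.00207213) = 0.0455.
z = (0.6948 − 0.8013)/0.0455 = -0.1065/0.0455 = -2.34.
p-value = 2·P(Z > 2.341) ≈ 0.0193.

z = -2.34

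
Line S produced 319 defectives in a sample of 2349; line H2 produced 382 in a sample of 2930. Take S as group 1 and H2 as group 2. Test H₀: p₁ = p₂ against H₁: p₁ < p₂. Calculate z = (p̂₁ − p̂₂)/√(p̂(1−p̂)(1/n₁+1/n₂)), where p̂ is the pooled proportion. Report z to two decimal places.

z = 0.58

p̂₁ = 319/2349 = 0.13580, p̂₂ = 382/2930 = 0.13038.
Pooled p̂ = (319+382)/(2349+2930) = 701/5279 = 0.13279.
SE = √(0.115157 × 0.00076701) = 0.00940.
z = (0.13580 − 0.13038)/0.00940 = 0.00542/0.00940 = 0.58.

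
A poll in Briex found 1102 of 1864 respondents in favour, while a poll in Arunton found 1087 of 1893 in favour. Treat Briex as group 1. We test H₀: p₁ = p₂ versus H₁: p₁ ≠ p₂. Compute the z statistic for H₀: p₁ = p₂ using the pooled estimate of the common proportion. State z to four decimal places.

z = 1.0553

p̂₁ = 1102/1864 = 0.591202, p̂₂ = 1087/1893 = 0.574221.
Pooled p̂ = (1102+1087)/(1864+1893) = 2189/3757 = 0.582646.
SE = √(0.24317 × 0.00106474) = 0.016091.
z = (0.591202 − 0.574221)/0.016091 = 0.016981/0.016091 = 1.0553.
Two-sided p-value ≈ 2·Φ(−1.055) = 0.2913.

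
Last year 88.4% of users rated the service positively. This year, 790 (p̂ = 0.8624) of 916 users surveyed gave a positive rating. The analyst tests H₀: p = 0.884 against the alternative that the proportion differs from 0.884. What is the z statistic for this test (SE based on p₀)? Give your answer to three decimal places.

z = -2.037

p̂ = 790/916 ≈ 0.86245.
SE = √(p₀(1−p₀)/n) = √(0.10254/916) = 0.01058.
z = (0.86245 − 0.884)/0.01058 = -0.02155/0.01058 = -2.037.
Two-sided p-value ≈ 2·Φ(−2.037) = 0.0416.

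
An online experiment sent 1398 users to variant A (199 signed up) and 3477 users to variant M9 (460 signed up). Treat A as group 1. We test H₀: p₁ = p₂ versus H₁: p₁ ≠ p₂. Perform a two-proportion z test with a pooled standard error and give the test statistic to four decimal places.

z = 0.9280

p̂₁ = 199/1398 ≈ 0.142346, p̂₂ = 460/3477 ≈ 0.132298.
Pooled p̂ = (199+460)/(1398+3477) = 659/4875 = 0.135179.
SE = √(0.116906 × 0.00100291) = 0.010828.
z = (0.142346 − 0.132298)/0.010828 = 0.010048/0.010828 = 0.9280.
Two-sided p-value ≈ 2·Φ(−0.928) = 0.3534.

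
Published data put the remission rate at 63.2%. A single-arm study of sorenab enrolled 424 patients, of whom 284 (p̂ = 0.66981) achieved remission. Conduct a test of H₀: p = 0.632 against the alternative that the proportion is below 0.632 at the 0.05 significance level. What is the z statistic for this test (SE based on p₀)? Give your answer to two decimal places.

z = 1.61

p̂ = 284/424 ≈ 0.66981.
SE = √(p₀(1−p₀)/n) = √(0.23258/424) = 0.02342.
z = (0.66981 − 0.632)/0.02342 = 0.03781/0.02342 = 1.61.
p-value = P(Z < 1.614) ≈ 0.9468. With α = 0.05, fail to reject H₀.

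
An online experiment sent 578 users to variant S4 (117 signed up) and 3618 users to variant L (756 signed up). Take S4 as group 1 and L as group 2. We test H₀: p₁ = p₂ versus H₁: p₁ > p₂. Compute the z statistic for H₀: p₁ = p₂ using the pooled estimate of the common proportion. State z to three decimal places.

p̂₁ = 117/578 ≈ 0.202422, p̂₂ = 756/3618 ≈ 0.208955.
Pooled p̂ = (117+756)/(578+3618) = 873/4196 = 0.208055.
SE = √(p̂(1−p̂)(1/n₁+1/n₂)) = √(0.208055·0.791945·0.0020065) = √(0.000330608) = 0.018183.
z = (0.202422 − 0.208955)/0.018183 = -0.006533/0.018183 = -0.359.
p-value = P(Z > -0.359) ≈ 0.6403.

z = -0.359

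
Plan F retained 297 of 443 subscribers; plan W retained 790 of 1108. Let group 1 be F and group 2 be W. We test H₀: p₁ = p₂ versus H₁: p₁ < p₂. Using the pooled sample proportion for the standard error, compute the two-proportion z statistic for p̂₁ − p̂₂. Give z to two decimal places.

z = -1.65

p̂₁ = 297/443 = 0.67043, p̂₂ = 790/1108 = 0.71300.
Pooled p̂ = (297+790)/(443+1108) = 1087/1551 = 0.70084.
SE = √(p̂(1−p̂)(1/n₁+1/n₂)) = √(0.70084·0.29916·0.00315986) = √(0.00066251) = 0.02574.
z = (0.67043 − 0.71300)/0.02574 = -0.04257/0.02574 = -1.65.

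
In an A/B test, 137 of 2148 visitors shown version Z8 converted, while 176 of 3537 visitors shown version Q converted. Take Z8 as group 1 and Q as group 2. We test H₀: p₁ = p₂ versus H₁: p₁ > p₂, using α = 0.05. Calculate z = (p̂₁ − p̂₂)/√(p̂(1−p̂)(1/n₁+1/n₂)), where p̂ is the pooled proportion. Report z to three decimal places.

p̂₁ = 137/2148 ≈ 0.06378, p̂₂ = 176/3537 ≈ 0.04976.
Pooled p̂ = (137+176)/(2148+3537) = 313/5685 = 0.05506.
SE = √(0.0520259 × 0.000748275) = 0.00624.
z = (0.06378 − 0.04976)/0.00624 = 0.01402/0.00624 = 2.247.
p-value = P(Z > 2.247) ≈ 0.0123, so at α = 0.05 we reject H₀.

z = 2.247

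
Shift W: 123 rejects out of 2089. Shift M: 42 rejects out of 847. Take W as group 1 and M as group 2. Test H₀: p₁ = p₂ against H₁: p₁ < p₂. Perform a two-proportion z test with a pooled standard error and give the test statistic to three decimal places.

z = 0.991

p̂₁ = 123/2089 ≈ 0.058880, p̂₂ = 42/847 ≈ 0.049587.
Pooled p̂ = (123+42)/(2089+847) = 165/2936 = 0.056199.
SE = √(0.0530406 × 0.00165934) = 0.009381.
z = (0.058880 − 0.049587)/0.009381 = 0.009293/0.009381 = 0.991.
p-value = P(Z < 0.991) ≈ 0.8391.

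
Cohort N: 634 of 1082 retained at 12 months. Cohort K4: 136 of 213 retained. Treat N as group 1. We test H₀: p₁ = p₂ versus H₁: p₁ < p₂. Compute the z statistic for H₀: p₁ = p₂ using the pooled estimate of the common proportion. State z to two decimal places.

z = -1.43

p̂₁ = 634/1082 = 0.5860, p̂₂ = 136/213 = 0.6385.
Pooled p̂ = (634+136)/(1082+213) = 770/1295 = 0.5946.
SE = √(0.241052 × 0.00561905) = 0.0368.
z = (0.5860 − 0.6385)/0.0368 = -0.0525/0.0368 = -1.43.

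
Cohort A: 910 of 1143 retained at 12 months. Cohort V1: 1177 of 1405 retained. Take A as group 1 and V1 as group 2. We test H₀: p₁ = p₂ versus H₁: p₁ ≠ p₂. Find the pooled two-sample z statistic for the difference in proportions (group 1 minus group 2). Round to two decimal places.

z = -2.71

p̂₁ = 910/1143 ≈ 0.7962, p̂₂ = 1177/1405 ≈ 0.8377.
Pooled p̂ = (910+1177)/(1143+1405) = 2087/2548 = 0.8191.
SE = √(0.148192 × 0.00158663) = 0.0153.
z = (0.7962 − 0.8377)/0.0153 = -0.0415/0.0153 = -2.71.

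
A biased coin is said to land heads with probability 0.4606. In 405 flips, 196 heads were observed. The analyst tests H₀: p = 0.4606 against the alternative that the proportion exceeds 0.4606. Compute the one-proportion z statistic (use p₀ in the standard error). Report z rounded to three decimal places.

z = 0.943

p̂ = 196/405 = 0.48395.
Standard error under H₀: √(0.4606×0.5394/405) = 0.02477.
z = (0.48395 − 0.4606)/0.02477 = 0.02335/0.02477 = 0.943.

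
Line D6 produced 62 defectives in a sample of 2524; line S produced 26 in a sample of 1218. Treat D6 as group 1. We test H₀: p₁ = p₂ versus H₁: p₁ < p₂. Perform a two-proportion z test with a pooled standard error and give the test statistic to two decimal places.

p̂₁ = 62/2524 = 0.02456, p̂₂ = 26/1218 = 0.02135.
Pooled p̂ = (62+26)/(2524+1218) = 88/3742 = 0.02352.
SE = √(0.0229638 × 0.00121721) = 0.00529.
z = (0.02456 − 0.02135)/0.00529 = 0.00321/0.00529 = 0.61.
p-value = P(Z < 0.609) ≈ 0.7286.

z = 0.61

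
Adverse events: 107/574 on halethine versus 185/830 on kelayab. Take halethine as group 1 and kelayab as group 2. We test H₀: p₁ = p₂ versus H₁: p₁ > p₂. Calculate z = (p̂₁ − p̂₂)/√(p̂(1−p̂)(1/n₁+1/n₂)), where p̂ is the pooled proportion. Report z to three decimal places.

z = -1.656

p̂₁ = 107/574 ≈ 0.18641, p̂₂ = 185/830 ≈ 0.22289.
Pooled p̂ = (107+185)/(574+830) = 292/1404 = 0.20798.
SE = √(p̂(1−p̂)(1/n₁+1/n₂)) = √(0.20798·0.79202·0.00294698) = √(0.000485434) = 0.02203.
z = (0.18641 − 0.22289)/0.02203 = -0.03648/0.02203 = -1.656.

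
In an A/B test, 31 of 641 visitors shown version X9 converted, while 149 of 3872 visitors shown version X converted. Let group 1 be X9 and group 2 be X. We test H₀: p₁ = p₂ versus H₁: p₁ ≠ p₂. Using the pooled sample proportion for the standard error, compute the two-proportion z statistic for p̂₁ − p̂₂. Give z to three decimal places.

z = 1.184

p̂₁ = 31/641 = 0.048362, p̂₂ = 149/3872 = 0.038481.
Pooled p̂ = (31+149)/(641+3872) = 180/4513 = 0.039885.
SE = √(p̂(1−p̂)(1/n₁+1/n₂)) = √(0.039885·0.960115·0.00181833) = √(6.9631e-05) = 0.008345.
z = (0.048362 − 0.038481)/0.008345 = 0.009881/0.008345 = 1.184.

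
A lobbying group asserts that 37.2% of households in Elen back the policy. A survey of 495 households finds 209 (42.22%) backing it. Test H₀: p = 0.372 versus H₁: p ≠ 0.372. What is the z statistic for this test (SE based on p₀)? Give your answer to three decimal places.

p̂ = 209/495 = 0.42222.
Standard error under H₀: √(0.372×0.628/495) = 0.02172.
z = (0.42222 − 0.372)/0.02172 = 0.05022/0.02172 = 2.312.
Two-sided p-value ≈ 2·Φ(−2.312) = 0.0208.

z = 2.312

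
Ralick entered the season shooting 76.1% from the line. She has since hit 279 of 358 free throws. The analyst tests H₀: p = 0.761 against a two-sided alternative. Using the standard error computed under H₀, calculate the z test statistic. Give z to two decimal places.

p̂ = 279/358 ≈ 0.7793.
Under H₀, SE = √(0.761·0.239/358) = √(0.000508042) = 0.0225.
z = (0.7793 − 0.761)/0.0225 = 0.0183/0.0225 = 0.81.

z = 0.81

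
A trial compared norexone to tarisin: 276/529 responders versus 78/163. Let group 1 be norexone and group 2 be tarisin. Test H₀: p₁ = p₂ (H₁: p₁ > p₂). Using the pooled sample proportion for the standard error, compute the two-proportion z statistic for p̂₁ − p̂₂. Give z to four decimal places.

p̂₁ = 276/529 = 0.521739, p̂₂ = 78/163 = 0.478528.
Pooled p̂ = (276+78)/(529+163) = 354/692 = 0.511561.
SE = √(0.249866 × 0.00802533) = 0.044780.
z = (0.521739 − 0.478528)/0.044780 = 0.043211/0.044780 = 0.9650.
p-value = P(Z > 0.965) ≈ 0.1673.

z = 0.9650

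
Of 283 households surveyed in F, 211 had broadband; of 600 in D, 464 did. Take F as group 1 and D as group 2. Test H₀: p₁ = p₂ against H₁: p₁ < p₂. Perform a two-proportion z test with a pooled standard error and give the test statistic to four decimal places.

p̂₁ = 211/283 ≈ 0.745583, p̂₂ = 464/600 ≈ 0.773333.
Pooled p̂ = (211+464)/(283+600) = 675/883 = 0.764439.
SE = √(0.180072 × 0.00520024) = 0.030601.
z = (0.745583 − 0.773333)/0.030601 = -0.027750/0.030601 = -0.9068.

z = -0.9068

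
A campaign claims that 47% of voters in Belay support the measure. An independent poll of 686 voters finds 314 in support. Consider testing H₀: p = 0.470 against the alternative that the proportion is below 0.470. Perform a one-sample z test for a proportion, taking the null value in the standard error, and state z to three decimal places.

z = -0.644

p̂ = 314/686 = 0.45773.
Standard error under H₀: √(0.47×0.53/686) = 0.01906.
z = (0.45773 − 0.47)/0.01906 = -0.01227/0.01906 = -0.644.
p-value = P(Z < -0.644) ≈ 0.2598.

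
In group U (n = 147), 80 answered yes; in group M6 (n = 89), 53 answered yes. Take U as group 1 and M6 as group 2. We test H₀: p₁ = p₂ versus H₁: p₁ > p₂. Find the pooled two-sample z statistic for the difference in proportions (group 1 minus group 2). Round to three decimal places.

z = -0.770

p̂₁ = 80/147 ≈ 0.54422, p̂₂ = 53/89 ≈ 0.59551.
Pooled p̂ = (80+53)/(147+89) = 133/236 = 0.56356.
SE = √(p̂(1−p̂)(1/n₁+1/n₂)) = √(0.56356·0.43644·0.0180387) = √(0.0044368) = 0.06661.
z = (0.54422 − 0.59551)/0.06661 = -0.05129/0.06661 = -0.770.
p-value = P(Z > -0.770) ≈ 0.7793.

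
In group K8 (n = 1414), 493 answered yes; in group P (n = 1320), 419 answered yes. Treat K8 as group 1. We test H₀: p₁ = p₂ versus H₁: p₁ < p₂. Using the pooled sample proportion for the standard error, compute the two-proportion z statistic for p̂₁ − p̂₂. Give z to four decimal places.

z = 1.7308

p̂₁ = 493/1414 = 0.348656, p̂₂ = 419/1320 = 0.317424.
Pooled p̂ = (493+419)/(1414+1320) = 912/2734 = 0.333577.
SE = √(0.222303 × 0.00146479) = 0.018045.
z = (0.348656 − 0.317424)/0.018045 = 0.031232/0.018045 = 1.7308.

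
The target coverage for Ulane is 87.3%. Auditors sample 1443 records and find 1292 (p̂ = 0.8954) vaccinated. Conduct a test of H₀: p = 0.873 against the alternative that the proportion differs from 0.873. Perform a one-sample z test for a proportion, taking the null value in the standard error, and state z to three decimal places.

p̂ = 1292/1443 ≈ 0.895357.
Under H₀, SE = √(0.873·0.127/1443) = √(7.68337e-05) = 0.008765.
z = (0.895357 − 0.873)/0.008765 = 0.022357/0.008765 = 2.551.

z = 2.551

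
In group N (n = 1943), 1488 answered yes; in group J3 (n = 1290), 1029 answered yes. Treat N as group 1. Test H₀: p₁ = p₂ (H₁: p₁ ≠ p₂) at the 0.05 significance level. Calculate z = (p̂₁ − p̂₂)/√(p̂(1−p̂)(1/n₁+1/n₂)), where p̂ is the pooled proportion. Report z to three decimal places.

p̂₁ = 1488/1943 ≈ 0.765826, p̂₂ = 1029/1290 ≈ 0.797674.
Pooled p̂ = (1488+1029)/(1943+1290) = 2517/3233 = 0.778534.
SE = √(0.172419 × 0.00128986) = 0.014913.
z = (0.765826 − 0.797674)/0.014913 = -0.031848/0.014913 = -2.136.
Two-sided p-value ≈ 2·Φ(−2.136) = 0.0327, so at α = 0.05 we reject H₀.

z = -2.136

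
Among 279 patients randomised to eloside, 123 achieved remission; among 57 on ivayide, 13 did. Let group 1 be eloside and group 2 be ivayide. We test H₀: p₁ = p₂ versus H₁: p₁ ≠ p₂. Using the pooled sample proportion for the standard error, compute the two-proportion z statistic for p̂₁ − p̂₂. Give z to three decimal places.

p̂₁ = 123/279 = 0.44086, p̂₂ = 13/57 = 0.22807.
Pooled p̂ = (123+13)/(279+57) = 136/336 = 0.40476.
SE = √(p̂(1−p̂)(1/n₁+1/n₂)) = √(0.40476·0.59524·0.0211281) = √(0.00509038) = 0.07135.
z = (0.44086 − 0.22807)/0.07135 = 0.21279/0.07135 = 2.982.
Two-sided p-value ≈ 2·Φ(−2.982) = 0.0029.

z = 2.982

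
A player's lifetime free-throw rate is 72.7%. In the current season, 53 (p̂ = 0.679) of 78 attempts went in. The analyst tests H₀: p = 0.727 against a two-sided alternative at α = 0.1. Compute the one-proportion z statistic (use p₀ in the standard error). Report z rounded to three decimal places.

z = -0.942

p̂ = 53/78 = 0.67949.
SE = √(p₀(1−p₀)/n) = √(0.19847/78) = 0.05044.
z = (0.67949 − 0.727)/0.05044 = -0.04751/0.05044 = -0.942.
p-value = 2·P(Z > 0.942) ≈ 0.3462, so at α = 0.1 we fail to reject H₀.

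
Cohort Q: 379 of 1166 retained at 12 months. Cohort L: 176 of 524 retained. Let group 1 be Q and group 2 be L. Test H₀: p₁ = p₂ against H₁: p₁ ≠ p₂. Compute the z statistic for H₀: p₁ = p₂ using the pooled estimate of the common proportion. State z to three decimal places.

p̂₁ = 379/1166 ≈ 0.32504, p̂₂ = 176/524 ≈ 0.33588.
Pooled p̂ = (379+176)/(1166+524) = 555/1690 = 0.32840.
SE = √(p̂(1−p̂)(1/n₁+1/n₂)) = √(0.32840·0.67160·0.00276603) = √(0.00061006) = 0.02470.
z = (0.32504 − 0.33588)/0.02470 = -0.01084/0.02470 = -0.439.
p-value = 2·P(Z > 0.439) ≈ 0.6609.

z = -0.439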